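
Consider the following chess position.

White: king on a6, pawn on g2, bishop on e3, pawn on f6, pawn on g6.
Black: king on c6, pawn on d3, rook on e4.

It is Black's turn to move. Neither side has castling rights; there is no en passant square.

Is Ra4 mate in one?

yes

After Ra4: white king on a6; in check: yes, from the black rook on a4.
King squares — a5: attacked by Ra4; b5: attacked by Kc6; b6: attacked by Kc6; a7: attacked by Ra4; b7: attacked by Kc6.
White has no legal moves → checkmate.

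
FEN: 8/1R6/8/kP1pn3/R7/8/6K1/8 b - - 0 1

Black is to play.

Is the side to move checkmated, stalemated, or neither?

Black to move; black king on a5.
In check: yes, from the white rook on a4.
King squares — a4: available; b4: attacked by Ra4; b5: attacked by Rb7; a6: attacked by Ra4; b6: attacked by Rb7.
Legal moves for Black: Kxa4.
Black is in check but has 1 legal move → neither.

neither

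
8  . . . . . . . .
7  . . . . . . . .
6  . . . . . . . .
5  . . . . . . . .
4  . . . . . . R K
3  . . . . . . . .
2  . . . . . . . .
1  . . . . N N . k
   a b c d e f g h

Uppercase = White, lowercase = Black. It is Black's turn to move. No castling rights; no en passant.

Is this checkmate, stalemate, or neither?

Black to move; black king on h1.
In check: no.
King squares — g1: attacked by Rg4; g2: attacked by Ne1; h2: attacked by Nf1.
Legal moves for Black: none.
Not in check and no legal moves → stalemate.

stalemate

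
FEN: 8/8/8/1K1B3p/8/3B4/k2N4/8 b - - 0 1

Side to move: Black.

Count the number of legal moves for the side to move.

Black to move; king on a2.
In check: yes, from the white bishop on d5.
Legal moves: Ka3, Kb2, Ka1.
Count: 3.

3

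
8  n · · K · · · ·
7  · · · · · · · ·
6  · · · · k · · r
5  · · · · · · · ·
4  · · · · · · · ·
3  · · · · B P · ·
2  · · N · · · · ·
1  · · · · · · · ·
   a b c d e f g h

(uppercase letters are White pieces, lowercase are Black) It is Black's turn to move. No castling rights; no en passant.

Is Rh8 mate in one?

yes

After Rh8: white king on d8; in check: yes, from the black rook on h8.
King squares — c7: attacked by Na8; d7: attacked by Ke6; e7: attacked by Ke6; c8: attacked by Rh8; e8: attacked by Rh8.
White has no legal moves → checkmate.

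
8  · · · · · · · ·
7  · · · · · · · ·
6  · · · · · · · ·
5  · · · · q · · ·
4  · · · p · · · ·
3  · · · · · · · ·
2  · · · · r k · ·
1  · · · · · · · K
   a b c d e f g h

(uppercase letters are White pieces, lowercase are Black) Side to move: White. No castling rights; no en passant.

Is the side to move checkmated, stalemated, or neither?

stalemate

White to move; white king on h1.
In check: no.
King squares — g1: attacked by Kf2; g2: attacked by Kf2; h2: attacked by Qe5.
Legal moves for White: none.
Not in check and no legal moves → stalemate.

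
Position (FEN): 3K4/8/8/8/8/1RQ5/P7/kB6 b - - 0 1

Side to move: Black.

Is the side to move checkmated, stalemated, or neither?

Black to move; black king on a1.
In check: yes, from the white queen on c3.
King squares — b1: attacked by Rb3; a2: attacked by Bb1; b2: attacked by Rb3.
Legal moves for Black: none.
In check with no legal moves → checkmate.

checkmate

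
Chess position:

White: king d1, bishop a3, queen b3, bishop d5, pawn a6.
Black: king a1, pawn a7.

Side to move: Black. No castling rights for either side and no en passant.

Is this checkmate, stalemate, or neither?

stalemate

Black to move; black king on a1.
In check: no.
King squares — b1: attacked by Qb3; a2: attacked by Qb3; b2: attacked by Ba3.
Legal moves for Black: none.
Not in check and no legal moves → stalemate.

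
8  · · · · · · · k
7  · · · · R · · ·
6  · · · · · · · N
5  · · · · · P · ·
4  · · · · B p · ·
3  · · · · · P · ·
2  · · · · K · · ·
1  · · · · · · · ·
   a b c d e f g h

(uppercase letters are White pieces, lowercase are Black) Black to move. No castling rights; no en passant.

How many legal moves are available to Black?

0

Black to move; king on h8.
In check: no.
Legal moves: none.
Count: 0.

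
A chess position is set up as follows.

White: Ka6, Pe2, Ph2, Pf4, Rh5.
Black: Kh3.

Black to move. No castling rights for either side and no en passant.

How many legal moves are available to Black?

Black to move; king on h3.
In check: yes, from the white rook on h5.
Legal moves: Kg4, Kg2.
Count: 2.

2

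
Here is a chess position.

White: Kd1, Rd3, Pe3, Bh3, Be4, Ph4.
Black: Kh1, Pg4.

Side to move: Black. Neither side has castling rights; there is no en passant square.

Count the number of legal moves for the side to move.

2

Black to move; king on h1.
In check: yes, from the white bishop on e4.
Legal moves: Kh2, Kg1.
Count: 2.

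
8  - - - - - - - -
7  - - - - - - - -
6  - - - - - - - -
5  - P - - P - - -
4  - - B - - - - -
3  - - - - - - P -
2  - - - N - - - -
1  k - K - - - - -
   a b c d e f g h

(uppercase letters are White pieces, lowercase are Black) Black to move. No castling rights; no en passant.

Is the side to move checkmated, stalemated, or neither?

Black to move; black king on a1.
In check: no.
King squares — b1: attacked by Kc1; a2: attacked by Bc4; b2: attacked by Kc1.
Legal moves for Black: none.
Not in check and no legal moves → stalemate.

stalemate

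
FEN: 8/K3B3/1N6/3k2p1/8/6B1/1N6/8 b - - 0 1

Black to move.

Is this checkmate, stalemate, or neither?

Black to move; black king on d5.
In check: yes, from the white knight on b6.
King squares — c4: attacked by Nb2; d4: available; e4: available; c5: attacked by Be7; e5: attacked by Bg3; c6: available; d6: attacked by Bg3; e6: available.
Legal moves for Black: Ke6, Kc6, Ke4, Kd4.
Black is in check but has 4 legal moves → neither.

neither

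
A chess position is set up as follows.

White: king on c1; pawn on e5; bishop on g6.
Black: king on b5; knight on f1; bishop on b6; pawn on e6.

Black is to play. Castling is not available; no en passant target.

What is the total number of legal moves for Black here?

Black to move; king on b5.
In check: no.
Legal moves: Bd8, Bc7, Ba7, Bc5, Ba5, Bd4, Be3+, Bf2, Bg1, Kc6, Ka6, Kc5, Ka5, Kc4, Kb4, Ka4, Ng3, Ne3, Nh2, Nd2.
Count: 20.

20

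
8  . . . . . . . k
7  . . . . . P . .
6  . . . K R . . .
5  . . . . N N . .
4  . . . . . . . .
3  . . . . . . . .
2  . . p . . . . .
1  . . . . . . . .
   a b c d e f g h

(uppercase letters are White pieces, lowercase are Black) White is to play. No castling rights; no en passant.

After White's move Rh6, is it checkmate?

After Rh6: black king on h8; in check: yes, from the white rook on h6.
King squares — g7: attacked by Nf5; h7: attacked by Rh6; g8: attacked by Pf7.
Black has no legal moves → checkmate.

yes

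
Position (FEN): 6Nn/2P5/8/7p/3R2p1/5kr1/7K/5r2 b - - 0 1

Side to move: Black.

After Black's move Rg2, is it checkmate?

yes

After Rg2: white king on h2; in check: yes, from the black rook on g2.
King squares — g1: attacked by Rf1; h1: attacked by Rf1; g2: attacked by Kf3; g3: attacked by Rg2; h3: attacked by Pg4.
White has no legal moves → checkmate.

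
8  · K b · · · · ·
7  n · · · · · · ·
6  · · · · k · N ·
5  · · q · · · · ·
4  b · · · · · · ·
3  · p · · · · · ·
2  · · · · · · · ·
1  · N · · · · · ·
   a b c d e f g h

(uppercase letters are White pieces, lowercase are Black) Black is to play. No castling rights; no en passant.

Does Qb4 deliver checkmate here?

no

After Qb4: white king on b8; in check: yes, from the black queen on b4.
White has 3 legal replies: Ka8, Kc7, Kxa7.
In check but a legal move exists → not checkmate.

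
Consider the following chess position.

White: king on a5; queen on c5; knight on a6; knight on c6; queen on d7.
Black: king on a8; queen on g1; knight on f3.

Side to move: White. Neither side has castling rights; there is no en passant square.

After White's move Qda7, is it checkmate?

yes

After Qda7: black king on a8; in check: yes, from the white queen on a7.
King squares — a7: attacked by Qc5; b7: attacked by Qa7; b8: attacked by Na6.
Black has no legal moves → checkmate.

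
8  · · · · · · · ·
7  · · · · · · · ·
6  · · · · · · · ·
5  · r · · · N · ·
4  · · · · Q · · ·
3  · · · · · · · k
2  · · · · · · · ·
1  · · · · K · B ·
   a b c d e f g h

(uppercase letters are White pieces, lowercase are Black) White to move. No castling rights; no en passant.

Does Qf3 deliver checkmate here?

After Qf3: black king on h3; in check: yes, from the white queen on f3.
King squares — g2: attacked by Qf3; h2: attacked by Bg1; g3: attacked by Qf3; g4: attacked by Qf3; h4: attacked by Nf5.
Black has no legal moves → checkmate.

yes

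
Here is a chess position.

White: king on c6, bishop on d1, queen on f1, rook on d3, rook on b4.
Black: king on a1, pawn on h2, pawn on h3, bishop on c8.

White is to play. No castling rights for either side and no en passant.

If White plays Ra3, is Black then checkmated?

After Ra3: black king on a1; in check: yes, from the white rook on a3.
King squares — b1: attacked by Rb4; a2: attacked by Ra3; b2: attacked by Rb4.
Black has no legal moves → checkmate.

yes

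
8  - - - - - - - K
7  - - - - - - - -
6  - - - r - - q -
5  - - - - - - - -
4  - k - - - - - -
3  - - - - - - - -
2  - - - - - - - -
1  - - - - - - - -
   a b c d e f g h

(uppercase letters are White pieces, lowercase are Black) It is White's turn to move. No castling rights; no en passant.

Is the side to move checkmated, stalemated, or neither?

stalemate

White to move; white king on h8.
In check: no.
King squares — g7: attacked by Qg6; h7: attacked by Qg6; g8: attacked by Qg6.
Legal moves for White: none.
Not in check and no legal moves → stalemate.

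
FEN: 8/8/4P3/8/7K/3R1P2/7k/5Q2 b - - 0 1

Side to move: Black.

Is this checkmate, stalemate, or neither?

Black to move; black king on h2.
In check: no.
King squares — g1: attacked by Qf1; h1: attacked by Qf1; g2: attacked by Qf1; g3: attacked by Kh4; h3: attacked by Qf1.
Legal moves for Black: none.
Not in check and no legal moves → stalemate.

stalemate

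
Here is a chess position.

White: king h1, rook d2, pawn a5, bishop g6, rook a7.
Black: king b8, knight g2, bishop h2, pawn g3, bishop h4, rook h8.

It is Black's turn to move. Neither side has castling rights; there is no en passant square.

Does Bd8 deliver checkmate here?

no

After Bd8: white king on h1; in check: no.
White is not in check, so this cannot be checkmate.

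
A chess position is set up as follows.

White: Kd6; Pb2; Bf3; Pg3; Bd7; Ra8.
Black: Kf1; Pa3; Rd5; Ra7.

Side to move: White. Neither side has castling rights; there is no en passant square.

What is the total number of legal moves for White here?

White to move; king on d6.
In check: yes, from the black rook on d5.
Legal moves: Ke7, Ke6, Kc6, Kxd5, Bxd5.
Count: 5.

5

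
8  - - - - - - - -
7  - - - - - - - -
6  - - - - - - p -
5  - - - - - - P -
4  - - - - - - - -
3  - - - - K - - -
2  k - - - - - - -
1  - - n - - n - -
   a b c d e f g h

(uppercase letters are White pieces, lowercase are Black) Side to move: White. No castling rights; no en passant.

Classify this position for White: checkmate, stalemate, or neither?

neither

White to move; white king on e3.
In check: yes, from the black knight on f1.
King squares — d2: attacked by Nf1; e2: attacked by Nc1; f2: available; d3: attacked by Nc1; f3: available; d4: available; e4: available; f4: available.
Legal moves for White: Kf4, Ke4, Kd4, Kf3, Kf2.
White is in check but has 5 legal moves → neither.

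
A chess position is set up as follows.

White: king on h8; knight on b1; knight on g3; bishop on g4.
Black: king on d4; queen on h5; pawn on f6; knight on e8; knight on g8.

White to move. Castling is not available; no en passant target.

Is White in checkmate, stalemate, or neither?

White to move; white king on h8.
In check: yes, from the black queen on h5.
King squares — g7: attacked by Ne8; h7: attacked by Qh5; g8: available.
Legal moves for White: Kxg8, Bxh5, Nxh5.
White is in check but has 3 legal moves → neither.

neither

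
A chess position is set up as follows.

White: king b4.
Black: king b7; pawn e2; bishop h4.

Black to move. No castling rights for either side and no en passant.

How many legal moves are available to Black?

19

Black to move; king on b7.
In check: no.
Legal moves: Kc8, Kb8, Ka8, Kc7, Ka7, Kc6, Kb6, Ka6, Bd8, Be7+, Bf6, Bg5, Bg3, Bf2, Be1+, e1=Q+, e1=R, e1=B+, e1=N.
Count: 19.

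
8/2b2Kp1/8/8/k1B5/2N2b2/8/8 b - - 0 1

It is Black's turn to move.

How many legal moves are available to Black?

3

Black to move; king on a4.
In check: yes, from the white knight on c3.
Legal moves: Ka5, Kb4, Ka3.
Count: 3.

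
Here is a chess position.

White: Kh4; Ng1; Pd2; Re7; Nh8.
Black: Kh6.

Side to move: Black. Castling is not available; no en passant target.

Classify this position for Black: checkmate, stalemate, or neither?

stalemate

Black to move; black king on h6.
In check: no.
King squares — g5: attacked by Kh4; h5: attacked by Kh4; g6: attacked by Nh8; g7: attacked by Re7; h7: attacked by Re7.
Legal moves for Black: none.
Not in check and no legal moves → stalemate.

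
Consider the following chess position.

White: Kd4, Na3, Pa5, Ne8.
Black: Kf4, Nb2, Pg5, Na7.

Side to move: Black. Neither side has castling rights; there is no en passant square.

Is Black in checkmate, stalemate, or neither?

Black to move; black king on f4.
In check: no.
Legal moves for Black: Nc8, Nc6+, Nb5+, Kf5, Kg4, Kg3, Kf3, Nc4, Na4, Nd3, Nd1, g4.
Black has 12 legal moves and is not in check → neither.

neither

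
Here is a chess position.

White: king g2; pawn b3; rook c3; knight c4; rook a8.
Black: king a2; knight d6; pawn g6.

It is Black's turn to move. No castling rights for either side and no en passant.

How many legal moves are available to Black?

Black to move; king on a2.
In check: yes, from the white rook on a8.
Legal moves: Kb1.
Count: 1.

1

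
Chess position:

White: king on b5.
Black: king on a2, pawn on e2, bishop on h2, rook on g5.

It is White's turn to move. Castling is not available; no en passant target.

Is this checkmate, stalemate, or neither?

White to move; white king on b5.
In check: yes, from the black rook on g5.
King squares — a4: available; b4: available; c4: available; a5: attacked by Rg5; c5: attacked by Rg5; a6: available; b6: available; c6: available.
Legal moves for White: Kc6, Kb6, Ka6, Kc4, Kb4, Ka4.
White is in check but has 6 legal moves → neither.

neither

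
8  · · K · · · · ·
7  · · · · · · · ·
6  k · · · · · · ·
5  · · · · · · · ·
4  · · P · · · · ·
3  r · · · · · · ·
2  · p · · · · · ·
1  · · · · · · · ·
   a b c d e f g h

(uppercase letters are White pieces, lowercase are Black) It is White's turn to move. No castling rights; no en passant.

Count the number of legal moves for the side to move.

White to move; king on c8.
In check: no.
Legal moves: Kd8, Kb8, Kd7, Kc7, c5.
Count: 5.

5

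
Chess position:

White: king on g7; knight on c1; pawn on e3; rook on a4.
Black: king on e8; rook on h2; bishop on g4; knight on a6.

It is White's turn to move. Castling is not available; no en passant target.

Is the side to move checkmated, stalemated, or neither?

neither

White to move; white king on g7.
In check: no.
Legal moves for White include: Kg8, Kg6, Kf6, Rxa6, Ra5, Rxg4, Rf4, Re4+, Rd4, Rc4, Rb4, Ra3, Ra2, Ra1, Nd3, Nb3, Ne2, Na2, ... (list truncated; more exist).
White has legal moves and is not in check → neither.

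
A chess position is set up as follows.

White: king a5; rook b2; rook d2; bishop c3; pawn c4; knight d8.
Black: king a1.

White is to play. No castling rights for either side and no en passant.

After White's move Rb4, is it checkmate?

After Rb4: black king on a1; in check: yes, from the white bishop on c3.
King squares — b1: attacked by Rb4; a2: attacked by Rd2; b2: attacked by Rd2.
Black has no legal moves → checkmate.

yes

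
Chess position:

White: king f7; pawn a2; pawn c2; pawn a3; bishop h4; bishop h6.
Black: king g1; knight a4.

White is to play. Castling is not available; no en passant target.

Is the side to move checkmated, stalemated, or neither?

neither

White to move; white king on f7.
In check: no.
Legal moves for White include: Kg8, Kf8, Ke8, Kg7, Ke7, Kg6, Kf6, Ke6, Bf8, Bg7, B6g5, Bf4, Be3+, Bd2, Bc1, Bd8, Be7, Bf6, ... (list truncated; more exist).
White has legal moves and is not in check → neither.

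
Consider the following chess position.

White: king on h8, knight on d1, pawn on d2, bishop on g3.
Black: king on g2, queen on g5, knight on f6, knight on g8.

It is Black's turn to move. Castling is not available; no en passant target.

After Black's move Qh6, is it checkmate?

After Qh6: white king on h8; in check: yes, from the black queen on h6.
King squares — g7: attacked by Qh6; h7: attacked by Nf6; g8: attacked by Nf6.
White has no legal moves → checkmate.

yes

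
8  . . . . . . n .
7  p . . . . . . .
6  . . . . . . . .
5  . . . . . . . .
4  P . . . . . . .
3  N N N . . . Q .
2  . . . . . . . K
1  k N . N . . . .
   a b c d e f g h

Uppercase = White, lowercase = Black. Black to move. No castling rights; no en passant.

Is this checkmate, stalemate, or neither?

checkmate

Black to move; black king on a1.
In check: yes, from the white knight on b3.
King squares — b1: attacked by Na3; a2: attacked by Nc3; b2: attacked by Nd1.
Legal moves for Black: none.
In check with no legal moves → checkmate.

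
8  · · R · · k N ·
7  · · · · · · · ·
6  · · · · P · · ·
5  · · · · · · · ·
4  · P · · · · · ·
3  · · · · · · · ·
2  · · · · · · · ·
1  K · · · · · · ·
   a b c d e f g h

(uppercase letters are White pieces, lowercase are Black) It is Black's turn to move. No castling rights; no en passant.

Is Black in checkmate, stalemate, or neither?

neither

Black to move; black king on f8.
In check: yes, from the white rook on c8.
Legal moves for Black: Kg7.
Black is in check but has 1 legal move → neither.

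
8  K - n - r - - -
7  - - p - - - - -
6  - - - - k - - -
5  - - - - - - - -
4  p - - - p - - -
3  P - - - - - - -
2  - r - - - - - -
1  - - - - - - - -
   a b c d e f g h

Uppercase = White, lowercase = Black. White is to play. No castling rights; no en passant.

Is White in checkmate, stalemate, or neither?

stalemate

White to move; white king on a8.
In check: no.
King squares — a7: attacked by Nc8; b7: attacked by Rb2; b8: attacked by Rb2.
Legal moves for White: none.
Not in check and no legal moves → stalemate.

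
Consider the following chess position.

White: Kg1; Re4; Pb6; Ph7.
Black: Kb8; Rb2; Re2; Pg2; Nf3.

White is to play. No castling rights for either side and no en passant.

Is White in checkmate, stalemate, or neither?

checkmate

White to move; white king on g1.
In check: yes, from the black knight on f3.
King squares — f1: attacked by Pg2; h1: attacked by Pg2; f2: attacked by Re2; g2: attacked by Re2; h2: attacked by Nf3.
Legal moves for White: none.
In check with no legal moves → checkmate.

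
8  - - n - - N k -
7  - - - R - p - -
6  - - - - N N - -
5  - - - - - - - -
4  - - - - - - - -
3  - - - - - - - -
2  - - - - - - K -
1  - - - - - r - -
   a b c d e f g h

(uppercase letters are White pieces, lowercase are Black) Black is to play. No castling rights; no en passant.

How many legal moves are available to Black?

2

Black to move; king on g8.
In check: yes, from the white knight on f6.
Legal moves: Kh8, Rxf6.
Count: 2.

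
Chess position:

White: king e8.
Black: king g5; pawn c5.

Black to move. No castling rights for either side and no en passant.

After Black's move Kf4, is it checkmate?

After Kf4: white king on e8; in check: no.
White is not in check, so this cannot be checkmate.

no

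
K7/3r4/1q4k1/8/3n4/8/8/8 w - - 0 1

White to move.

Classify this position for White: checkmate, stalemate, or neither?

White to move; white king on a8.
In check: no.
King squares — a7: attacked by Qb6; b7: attacked by Qb6; b8: attacked by Qb6.
Legal moves for White: none.
Not in check and no legal moves → stalemate.

stalemate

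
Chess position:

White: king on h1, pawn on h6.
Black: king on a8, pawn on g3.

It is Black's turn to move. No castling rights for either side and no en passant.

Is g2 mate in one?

no

After g2: white king on h1; in check: yes, from the black pawn on g2.
White has 3 legal replies: Kh2, Kxg2, Kg1.
In check but a legal move exists → not checkmate.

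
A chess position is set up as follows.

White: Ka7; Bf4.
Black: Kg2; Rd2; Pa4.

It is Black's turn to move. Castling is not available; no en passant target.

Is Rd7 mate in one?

no

After Rd7: white king on a7; in check: yes, from the black rook on d7.
White has 5 legal replies: Kb8, Ka8, Kb6, Ka6, Bc7.
In check but a legal move exists → not checkmate.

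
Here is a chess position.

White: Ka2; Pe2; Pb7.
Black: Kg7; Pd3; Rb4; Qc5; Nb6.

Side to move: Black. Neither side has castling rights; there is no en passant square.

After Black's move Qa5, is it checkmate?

After Qa5: white king on a2; in check: yes, from the black queen on a5.
King squares — a1: attacked by Qa5; b1: attacked by Rb4; b2: attacked by Rb4; a3: attacked by Qa5; b3: attacked by Rb4.
White has no legal moves → checkmate.

yes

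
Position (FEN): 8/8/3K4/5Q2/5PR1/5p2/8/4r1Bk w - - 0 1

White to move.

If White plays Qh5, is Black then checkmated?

After Qh5: black king on h1; in check: yes, from the white queen on h5.
King squares — g1: attacked by Rg4; g2: attacked by Rg4; h2: attacked by Bg1.
Black has no legal moves → checkmate.

yes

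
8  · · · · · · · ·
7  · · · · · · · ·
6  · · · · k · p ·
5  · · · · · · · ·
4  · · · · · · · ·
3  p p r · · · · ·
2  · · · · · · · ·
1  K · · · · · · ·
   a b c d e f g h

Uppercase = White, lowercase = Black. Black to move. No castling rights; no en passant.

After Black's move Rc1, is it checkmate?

yes

After Rc1: white king on a1; in check: yes, from the black rook on c1.
King squares — b1: attacked by Rc1; a2: attacked by Pb3; b2: attacked by Pa3.
White has no legal moves → checkmate.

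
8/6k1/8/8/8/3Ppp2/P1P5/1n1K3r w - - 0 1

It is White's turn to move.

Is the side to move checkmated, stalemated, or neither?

White to move; white king on d1.
In check: yes, from the black rook on h1.
King squares — c1: attacked by Rh1; e1: attacked by Rh1; c2: own pawn; d2: attacked by Nb1; e2: attacked by Pf3.
Legal moves for White: none.
In check with no legal moves → checkmate.

checkmate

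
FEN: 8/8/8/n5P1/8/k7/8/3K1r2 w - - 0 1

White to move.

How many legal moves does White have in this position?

3

White to move; king on d1.
In check: yes, from the black rook on f1.
Legal moves: Ke2, Kd2, Kc2.
Count: 3.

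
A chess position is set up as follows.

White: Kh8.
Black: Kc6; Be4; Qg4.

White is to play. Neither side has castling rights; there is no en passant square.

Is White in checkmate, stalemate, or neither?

stalemate

White to move; white king on h8.
In check: no.
King squares — g7: attacked by Qg4; h7: attacked by Be4; g8: attacked by Qg4.
Legal moves for White: none.
Not in check and no legal moves → stalemate.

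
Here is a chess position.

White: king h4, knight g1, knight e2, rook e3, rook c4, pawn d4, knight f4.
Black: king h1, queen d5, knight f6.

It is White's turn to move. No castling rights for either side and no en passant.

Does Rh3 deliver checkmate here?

yes

After Rh3: black king on h1; in check: yes, from the white rook on h3.
King squares — g1: attacked by Ne2; g2: attacked by Nf4; h2: attacked by Rh3.
Black has no legal moves → checkmate.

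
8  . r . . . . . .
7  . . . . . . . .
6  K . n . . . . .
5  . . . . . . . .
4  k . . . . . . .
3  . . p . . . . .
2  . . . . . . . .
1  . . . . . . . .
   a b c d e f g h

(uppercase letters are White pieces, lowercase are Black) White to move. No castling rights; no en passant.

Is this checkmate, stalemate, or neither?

White to move; white king on a6.
In check: no.
King squares — a5: attacked by Ka4; b5: attacked by Ka4; b6: attacked by Rb8; a7: attacked by Nc6; b7: attacked by Rb8.
Legal moves for White: none.
Not in check and no legal moves → stalemate.

stalemate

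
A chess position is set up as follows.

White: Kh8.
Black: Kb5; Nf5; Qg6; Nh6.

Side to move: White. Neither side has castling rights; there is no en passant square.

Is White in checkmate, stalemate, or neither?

stalemate

White to move; white king on h8.
In check: no.
King squares — g7: attacked by Nf5; h7: attacked by Qg6; g8: attacked by Qg6.
Legal moves for White: none.
Not in check and no legal moves → stalemate.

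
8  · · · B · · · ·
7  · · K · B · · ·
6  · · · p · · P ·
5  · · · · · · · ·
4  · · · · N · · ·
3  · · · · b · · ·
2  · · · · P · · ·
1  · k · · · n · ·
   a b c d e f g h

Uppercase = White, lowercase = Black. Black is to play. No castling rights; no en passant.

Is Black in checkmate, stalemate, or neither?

Black to move; black king on b1.
In check: no.
Legal moves for Black include: Ba7, Bh6, Bb6+, Bg5, Bc5, Bf4, Bd4, Bf2, Bd2, Bg1, Bc1, Ng3, Nh2, Nd2, Kc2, Kb2, Ka2, Kc1, ... (list truncated; more exist).
Black has legal moves and is not in check → neither.

neither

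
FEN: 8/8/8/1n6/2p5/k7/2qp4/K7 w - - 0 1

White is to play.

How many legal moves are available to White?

0

White to move; king on a1.
In check: no.
Legal moves: none.
Count: 0.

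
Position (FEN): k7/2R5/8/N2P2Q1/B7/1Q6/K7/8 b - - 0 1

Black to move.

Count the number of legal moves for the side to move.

0

Black to move; king on a8.
In check: no.
Legal moves: none.
Count: 0.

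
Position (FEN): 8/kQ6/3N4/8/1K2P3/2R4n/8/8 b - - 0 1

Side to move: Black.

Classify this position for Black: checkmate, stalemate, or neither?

checkmate

Black to move; black king on a7.
In check: yes, from the white queen on b7.
King squares — a6: attacked by Qb7; b6: attacked by Qb7; b7: attacked by Nd6; a8: attacked by Qb7; b8: attacked by Qb7.
Legal moves for Black: none.
In check with no legal moves → checkmate.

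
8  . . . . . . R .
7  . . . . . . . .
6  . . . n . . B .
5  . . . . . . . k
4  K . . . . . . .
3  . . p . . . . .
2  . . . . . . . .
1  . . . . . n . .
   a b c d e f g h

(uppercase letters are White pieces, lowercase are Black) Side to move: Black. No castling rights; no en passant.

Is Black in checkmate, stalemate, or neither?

Black to move; black king on h5.
In check: yes, from the white bishop on g6.
Legal moves for Black: Kh6, Kg5, Kh4, Kg4.
Black is in check but has 4 legal moves → neither.

neither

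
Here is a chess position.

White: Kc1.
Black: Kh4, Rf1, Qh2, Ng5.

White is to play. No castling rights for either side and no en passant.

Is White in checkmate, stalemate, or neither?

checkmate

White to move; white king on c1.
In check: yes, from the black rook on f1.
King squares — b1: attacked by Rf1; d1: attacked by Rf1; b2: attacked by Qh2; c2: attacked by Qh2; d2: attacked by Qh2.
Legal moves for White: none.
In check with no legal moves → checkmate.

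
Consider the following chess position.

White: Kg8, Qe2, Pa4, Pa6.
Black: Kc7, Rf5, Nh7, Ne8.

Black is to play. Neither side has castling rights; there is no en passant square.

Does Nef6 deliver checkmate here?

no

After Nef6: white king on g8; in check: yes, from the black knight on f6.
White has 3 legal replies: Kh8, Kg7, Kf7.
In check but a legal move exists → not checkmate.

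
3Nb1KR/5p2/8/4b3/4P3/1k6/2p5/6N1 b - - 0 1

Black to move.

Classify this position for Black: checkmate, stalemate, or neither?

neither

Black to move; black king on b3.
In check: no.
Legal moves for Black include: Bd7, Bc6, Bb5, Ba4, Bxh8, Bb8, Bg7, Bc7, Bf6, Bd6, Bf4, Bd4, Bg3, Bc3, Bh2, Bb2, Ba1, Kc4, ... (list truncated; more exist).
Black has legal moves and is not in check → neither.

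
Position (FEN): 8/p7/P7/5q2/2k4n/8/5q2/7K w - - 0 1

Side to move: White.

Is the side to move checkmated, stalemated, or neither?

stalemate

White to move; white king on h1.
In check: no.
King squares — g1: attacked by Qf2; g2: attacked by Qf2; h2: attacked by Qf2.
Legal moves for White: none.
Not in check and no legal moves → stalemate.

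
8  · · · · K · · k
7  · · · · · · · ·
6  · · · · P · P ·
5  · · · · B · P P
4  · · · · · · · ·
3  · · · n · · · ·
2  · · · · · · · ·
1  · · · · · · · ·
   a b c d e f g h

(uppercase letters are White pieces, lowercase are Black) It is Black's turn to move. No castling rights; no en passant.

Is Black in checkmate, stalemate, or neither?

neither

Black to move; black king on h8.
In check: yes, from the white bishop on e5.
Legal moves for Black: Kg8, Nxe5.
Black is in check but has 2 legal moves → neither.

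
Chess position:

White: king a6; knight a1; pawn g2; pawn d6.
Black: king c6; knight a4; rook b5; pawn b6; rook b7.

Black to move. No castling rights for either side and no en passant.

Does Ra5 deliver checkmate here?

After Ra5: white king on a6; in check: yes, from the black rook on a5.
King squares — a5: attacked by Pb6; b5: attacked by Ra5; b6: attacked by Na4; a7: attacked by Ra5; b7: attacked by Kc6.
White has no legal moves → checkmate.

yes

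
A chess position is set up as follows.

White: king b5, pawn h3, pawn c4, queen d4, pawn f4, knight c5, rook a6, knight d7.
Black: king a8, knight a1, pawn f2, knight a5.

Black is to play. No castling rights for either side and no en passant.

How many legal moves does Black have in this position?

0

Black to move; king on a8.
In check: yes, from the white rook on a6.
Legal moves: none.
Count: 0.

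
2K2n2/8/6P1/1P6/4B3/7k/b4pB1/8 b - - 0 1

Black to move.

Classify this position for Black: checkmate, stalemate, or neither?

Black to move; black king on h3.
In check: yes, from the white bishop on g2.
Legal moves for Black: Kh4, Kg4, Kg3, Kh2.
Black is in check but has 4 legal moves → neither.

neither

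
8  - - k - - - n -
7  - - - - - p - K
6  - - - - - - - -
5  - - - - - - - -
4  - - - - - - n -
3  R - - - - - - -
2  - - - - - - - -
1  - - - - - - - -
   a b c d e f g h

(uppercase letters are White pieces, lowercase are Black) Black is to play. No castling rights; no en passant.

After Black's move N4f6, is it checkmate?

no

After N4f6: white king on h7; in check: yes, from the black knight on f6.
White has 2 legal replies: Kh8, Kg7.
In check but a legal move exists → not checkmate.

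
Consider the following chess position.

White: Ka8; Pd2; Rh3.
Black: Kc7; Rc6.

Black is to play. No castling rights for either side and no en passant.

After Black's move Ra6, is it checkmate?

yes

After Ra6: white king on a8; in check: yes, from the black rook on a6.
King squares — a7: attacked by Ra6; b7: attacked by Kc7; b8: attacked by Kc7.
White has no legal moves → checkmate.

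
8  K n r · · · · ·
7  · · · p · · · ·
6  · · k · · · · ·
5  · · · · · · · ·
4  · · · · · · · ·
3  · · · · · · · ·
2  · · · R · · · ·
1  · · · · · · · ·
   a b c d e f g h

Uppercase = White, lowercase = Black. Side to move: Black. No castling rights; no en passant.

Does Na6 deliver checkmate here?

After Na6: white king on a8; in check: yes, from the black rook on c8.
White has 1 legal reply: Ka7.
In check but a legal move exists → not checkmate.

no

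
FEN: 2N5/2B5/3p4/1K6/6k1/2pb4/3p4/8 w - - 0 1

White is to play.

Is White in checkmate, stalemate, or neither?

White to move; white king on b5.
In check: yes, from the black bishop on d3.
King squares — a4: available; b4: available; c4: attacked by Bd3; a5: available; c5: attacked by Pd6; a6: attacked by Bd3; b6: available; c6: available.
Legal moves for White: Kc6, Kb6, Ka5, Kb4, Ka4.
White is in check but has 5 legal moves → neither.

neither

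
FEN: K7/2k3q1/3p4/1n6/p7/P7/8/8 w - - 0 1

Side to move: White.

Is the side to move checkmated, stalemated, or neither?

White to move; white king on a8.
In check: no.
King squares — a7: attacked by Nb5; b7: attacked by Kc7; b8: attacked by Kc7.
Legal moves for White: none.
Not in check and no legal moves → stalemate.

stalemate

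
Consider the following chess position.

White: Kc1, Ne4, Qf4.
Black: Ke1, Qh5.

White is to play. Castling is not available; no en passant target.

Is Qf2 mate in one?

yes

After Qf2: black king on e1; in check: yes, from the white queen on f2.
King squares — d1: attacked by Kc1; f1: attacked by Qf2; d2: attacked by Kc1; e2: attacked by Qf2; f2: attacked by Ne4.
Black has no legal moves → checkmate.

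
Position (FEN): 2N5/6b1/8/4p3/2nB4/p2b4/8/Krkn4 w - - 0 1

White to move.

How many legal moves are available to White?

White to move; king on a1.
In check: yes, from the black rook on b1.
Legal moves: Ka2.
Count: 1.

1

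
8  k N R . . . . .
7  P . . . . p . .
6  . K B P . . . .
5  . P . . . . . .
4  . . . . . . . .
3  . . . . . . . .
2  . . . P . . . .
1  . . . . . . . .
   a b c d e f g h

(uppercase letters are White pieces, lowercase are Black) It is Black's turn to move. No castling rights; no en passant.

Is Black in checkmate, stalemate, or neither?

checkmate

Black to move; black king on a8.
In check: yes, from the white bishop on c6.
King squares — a7: attacked by Kb6; b7: attacked by Kb6; b8: attacked by Pa7.
Legal moves for Black: none.
In check with no legal moves → checkmate.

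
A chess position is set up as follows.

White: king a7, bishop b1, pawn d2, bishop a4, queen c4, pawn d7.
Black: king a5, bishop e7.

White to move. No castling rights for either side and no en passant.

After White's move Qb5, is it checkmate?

yes

After Qb5: black king on a5; in check: yes, from the white queen on b5.
King squares — a4: attacked by Qb5; b4: attacked by Qb5; b5: attacked by Ba4; a6: attacked by Qb5; b6: attacked by Qb5.
Black has no legal moves → checkmate.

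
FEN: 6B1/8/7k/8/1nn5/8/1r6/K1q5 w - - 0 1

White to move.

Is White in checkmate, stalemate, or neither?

checkmate

White to move; white king on a1.
In check: yes, from the black queen on c1.
King squares — b1: attacked by Qc1; a2: attacked by Rb2; b2: attacked by Qc1.
Legal moves for White: none.
In check with no legal moves → checkmate.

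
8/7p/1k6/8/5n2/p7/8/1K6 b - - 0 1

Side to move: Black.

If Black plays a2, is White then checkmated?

After a2: white king on b1; in check: yes, from the black pawn on a2.
White has 5 legal replies: Kc2, Kb2, Kxa2, Kc1, Ka1.
In check but a legal move exists → not checkmate.

no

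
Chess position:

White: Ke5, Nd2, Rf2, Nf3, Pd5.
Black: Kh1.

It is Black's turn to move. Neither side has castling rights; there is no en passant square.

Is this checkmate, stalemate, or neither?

Black to move; black king on h1.
In check: no.
King squares — g1: attacked by Nf3; g2: attacked by Rf2; h2: attacked by Rf2.
Legal moves for Black: none.
Not in check and no legal moves → stalemate.

stalemate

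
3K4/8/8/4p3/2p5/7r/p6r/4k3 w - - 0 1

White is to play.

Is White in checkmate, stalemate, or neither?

White to move; white king on d8.
In check: no.
Legal moves for White: Ke8, Kc8, Ke7, Kd7, Kc7.
White has 5 legal moves and is not in check → neither.

neither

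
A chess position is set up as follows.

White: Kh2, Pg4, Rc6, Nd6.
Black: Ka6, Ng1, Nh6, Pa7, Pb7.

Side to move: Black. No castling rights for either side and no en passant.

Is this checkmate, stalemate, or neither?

neither

Black to move; black king on a6.
In check: yes, from the white rook on c6.
King squares — a5: available; b5: attacked by Nd6; b6: attacked by Rc6; a7: own pawn; b7: own pawn.
Legal moves for Black: Ka5, bxc6, b6.
Black is in check but has 3 legal moves → neither.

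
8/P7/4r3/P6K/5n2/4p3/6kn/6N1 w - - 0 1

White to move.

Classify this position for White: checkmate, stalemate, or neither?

neither

White to move; white king on h5.
In check: yes, from the black knight on f4.
King squares — g4: attacked by Nh2; h4: available; g5: available; g6: attacked by Nf4; h6: attacked by Re6.
Legal moves for White: Kg5, Kh4.
White is in check but has 2 legal moves → neither.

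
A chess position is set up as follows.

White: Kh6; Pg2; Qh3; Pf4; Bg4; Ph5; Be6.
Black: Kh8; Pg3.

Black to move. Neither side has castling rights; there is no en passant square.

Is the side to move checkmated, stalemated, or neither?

stalemate

Black to move; black king on h8.
In check: no.
King squares — g7: attacked by Kh6; h7: attacked by Kh6; g8: attacked by Be6.
Legal moves for Black: none.
Not in check and no legal moves → stalemate.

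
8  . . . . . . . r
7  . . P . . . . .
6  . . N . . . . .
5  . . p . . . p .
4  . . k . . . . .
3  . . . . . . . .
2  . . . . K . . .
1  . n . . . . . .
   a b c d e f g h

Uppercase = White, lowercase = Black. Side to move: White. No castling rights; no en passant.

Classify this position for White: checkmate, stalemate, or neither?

neither

White to move; white king on e2.
In check: no.
Legal moves for White: Nd8, Nb8, Ne7, Na7, Ne5+, Na5+, Nd4, Nb4, Kf3, Ke3, Kf2, Kf1, Ke1, Kd1, c8=Q, c8=R, c8=B, c8=N.
White has 18 legal moves and is not in check → neither.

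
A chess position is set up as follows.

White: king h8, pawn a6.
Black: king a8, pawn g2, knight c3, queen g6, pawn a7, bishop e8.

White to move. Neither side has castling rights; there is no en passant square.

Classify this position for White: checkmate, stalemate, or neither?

White to move; white king on h8.
In check: no.
King squares — g7: attacked by Qg6; h7: attacked by Qg6; g8: attacked by Qg6.
Legal moves for White: none.
Not in check and no legal moves → stalemate.

stalemate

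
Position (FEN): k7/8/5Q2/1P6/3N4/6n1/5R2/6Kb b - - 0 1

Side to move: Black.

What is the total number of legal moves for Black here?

Black to move; king on a8.
In check: no.
Legal moves: Kb8, Kb7, Ka7, Nh5, Nf5, Ne4, Ne2+, Nf1, Bb7, Bc6, Bd5, Be4, Bf3, Bg2.
Count: 14.

14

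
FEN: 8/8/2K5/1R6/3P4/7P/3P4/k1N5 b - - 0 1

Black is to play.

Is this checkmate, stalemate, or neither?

stalemate

Black to move; black king on a1.
In check: no.
King squares — b1: attacked by Rb5; a2: attacked by Nc1; b2: attacked by Rb5.
Legal moves for Black: none.
Not in check and no legal moves → stalemate.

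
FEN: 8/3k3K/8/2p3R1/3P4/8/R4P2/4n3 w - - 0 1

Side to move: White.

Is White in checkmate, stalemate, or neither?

neither

White to move; white king on h7.
In check: no.
Legal moves for White include: Kh8, Kg8, Kg7, Kh6, Kg6, Rg8, Rg7+, Rg6, Rh5, Rf5, Re5, Rd5+, Rxc5, Rg4, Rg3, Rg2, Rg1, Ra8, ... (list truncated; more exist).
White has legal moves and is not in check → neither.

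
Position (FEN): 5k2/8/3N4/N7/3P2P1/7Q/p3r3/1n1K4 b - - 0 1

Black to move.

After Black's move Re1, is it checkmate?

After Re1: white king on d1; in check: yes, from the black rook on e1.
White has 2 legal replies: Kc2, Kxe1.
In check but a legal move exists → not checkmate.

no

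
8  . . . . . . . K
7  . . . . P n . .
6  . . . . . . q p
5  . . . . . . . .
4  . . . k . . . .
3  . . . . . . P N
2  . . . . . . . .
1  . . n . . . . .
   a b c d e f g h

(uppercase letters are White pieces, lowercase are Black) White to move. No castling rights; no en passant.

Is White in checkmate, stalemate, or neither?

checkmate

White to move; white king on h8.
In check: yes, from the black knight on f7.
King squares — g7: attacked by Qg6; h7: attacked by Qg6; g8: attacked by Qg6.
Legal moves for White: none.
In check with no legal moves → checkmate.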